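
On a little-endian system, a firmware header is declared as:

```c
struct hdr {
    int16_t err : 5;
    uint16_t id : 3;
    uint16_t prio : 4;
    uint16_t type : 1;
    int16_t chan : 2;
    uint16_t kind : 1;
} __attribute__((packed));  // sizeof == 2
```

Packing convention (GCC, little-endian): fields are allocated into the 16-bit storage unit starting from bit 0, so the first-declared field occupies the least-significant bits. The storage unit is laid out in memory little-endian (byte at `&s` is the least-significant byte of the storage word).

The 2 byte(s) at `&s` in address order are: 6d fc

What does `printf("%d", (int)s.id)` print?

3

[0]=0x6d [1]=0xfc (little-endian) → word 0xfc6d
err [0+:5] = (word>>0) & 0x1f = 13
id [5+:3] = (word>>5) & 0x7 = 3  ←
prio [8+:4] = (word>>8) & 0xf = 12
type [12+:1] = (word>>12) & 0x1 = 1
chan [13+:2] = (word>>13) & 0x3 = 3
kind [15+:1] = (word>>15) & 0x1 = 1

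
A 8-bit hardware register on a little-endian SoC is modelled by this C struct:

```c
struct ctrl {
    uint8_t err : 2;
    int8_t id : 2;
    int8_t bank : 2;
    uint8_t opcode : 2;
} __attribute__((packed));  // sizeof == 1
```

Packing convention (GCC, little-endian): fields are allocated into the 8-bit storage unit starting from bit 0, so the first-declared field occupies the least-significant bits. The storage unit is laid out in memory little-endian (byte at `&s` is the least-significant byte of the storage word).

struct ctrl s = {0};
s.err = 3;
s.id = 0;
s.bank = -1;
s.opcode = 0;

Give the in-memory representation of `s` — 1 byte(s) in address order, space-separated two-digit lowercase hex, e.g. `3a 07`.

[0+:2] err=3 & 0x3 = 0x3; word=0x03
[2+:2] id=0 & 0x3 = 0x0; word=0x03
[4+:2] bank=-1 & 0x3 = 0x3; word=0x33
[6+:2] opcode=0 & 0x3 = 0x0; word=0x33
word = 0x33 → little-endian bytes:
  [0]=0x33

33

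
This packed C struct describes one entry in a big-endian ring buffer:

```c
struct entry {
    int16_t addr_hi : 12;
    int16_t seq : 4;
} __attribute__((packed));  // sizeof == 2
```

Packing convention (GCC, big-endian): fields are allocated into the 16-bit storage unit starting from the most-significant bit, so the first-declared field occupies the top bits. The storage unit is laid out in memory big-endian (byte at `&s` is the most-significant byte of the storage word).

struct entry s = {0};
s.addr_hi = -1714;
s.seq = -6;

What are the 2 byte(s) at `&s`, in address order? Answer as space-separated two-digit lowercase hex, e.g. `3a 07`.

94 ea

addr_hi:12 = -1714 → 0x94e << 4 → word 0x94e0
seq:4 = -6 → 0xa << 0 → word 0x94ea
word = 0x94ea → big-endian bytes:
  [0]=0x94  [1]=0xea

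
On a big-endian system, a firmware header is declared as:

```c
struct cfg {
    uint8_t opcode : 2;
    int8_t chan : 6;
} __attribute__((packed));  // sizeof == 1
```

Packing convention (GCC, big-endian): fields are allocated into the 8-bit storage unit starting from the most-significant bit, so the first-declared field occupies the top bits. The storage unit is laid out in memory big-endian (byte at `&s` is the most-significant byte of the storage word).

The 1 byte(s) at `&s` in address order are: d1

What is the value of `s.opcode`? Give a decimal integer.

3

[0]=0xd1 (big-endian) → word 0xd1
opcode [6+:2] = (word>>6) & 0x3 = 3  ←
chan [0+:6] = (word>>0) & 0x3f = 17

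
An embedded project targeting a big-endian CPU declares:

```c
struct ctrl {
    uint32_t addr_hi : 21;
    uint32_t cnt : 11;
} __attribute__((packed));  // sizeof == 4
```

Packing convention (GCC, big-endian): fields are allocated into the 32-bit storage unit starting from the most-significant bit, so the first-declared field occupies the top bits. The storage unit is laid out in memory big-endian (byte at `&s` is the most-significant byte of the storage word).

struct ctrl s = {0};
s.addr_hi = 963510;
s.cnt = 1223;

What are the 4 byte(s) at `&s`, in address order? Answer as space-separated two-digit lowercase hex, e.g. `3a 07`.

75 9d b4 c7

[11+:21] addr_hi=963510 & 0x1fffff = 0xeb3b6; word=0x759db000
[0+:11] cnt=1223 & 0x7ff = 0x4c7; word=0x759db4c7
word = 0x759db4c7 → big-endian bytes:
  [0]=0x75  [1]=0x9d  [2]=0xb4  [3]=0xc7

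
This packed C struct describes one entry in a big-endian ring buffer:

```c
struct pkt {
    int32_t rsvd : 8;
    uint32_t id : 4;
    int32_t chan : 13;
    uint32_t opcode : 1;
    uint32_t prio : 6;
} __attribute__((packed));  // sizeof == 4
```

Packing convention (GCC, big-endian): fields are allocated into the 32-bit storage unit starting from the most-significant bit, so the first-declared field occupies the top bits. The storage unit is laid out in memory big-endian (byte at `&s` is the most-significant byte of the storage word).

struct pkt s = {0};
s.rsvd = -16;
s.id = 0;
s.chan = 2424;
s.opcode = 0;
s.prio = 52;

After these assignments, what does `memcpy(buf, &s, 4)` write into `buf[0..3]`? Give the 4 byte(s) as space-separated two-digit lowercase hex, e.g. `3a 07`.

rsvd:8 = -16 → 0xf0 << 24 → word 0xf0000000
id:4 = 0 → 0x0 << 20 → word 0xf0000000
chan:13 = 2424 → 0x978 << 7 → word 0xf004bc00
opcode:1 = 0 → 0x0 << 6 → word 0xf004bc00
prio:6 = 52 → 0x34 << 0 → word 0xf004bc34
word = 0xf004bc34 → big-endian bytes:
  [0]=0xf0  [1]=0x04  [2]=0xbc  [3]=0x34

f0 04 bc 34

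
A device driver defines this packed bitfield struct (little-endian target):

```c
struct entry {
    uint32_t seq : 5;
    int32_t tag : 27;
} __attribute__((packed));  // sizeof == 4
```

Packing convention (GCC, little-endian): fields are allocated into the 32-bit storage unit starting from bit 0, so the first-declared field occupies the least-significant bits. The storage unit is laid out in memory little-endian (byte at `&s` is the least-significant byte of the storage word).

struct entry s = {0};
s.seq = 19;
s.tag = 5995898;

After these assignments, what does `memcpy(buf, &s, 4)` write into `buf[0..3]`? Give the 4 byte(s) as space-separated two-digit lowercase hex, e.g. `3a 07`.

53 af 6f 0b

seq:5 = 19 → 0x13 << 0 → word 0x00000013
tag:27 = 5995898 → 0x5b7d7a << 5 → word 0x0b6faf53
word = 0x0b6faf53 → little-endian bytes:
  [0]=0x53  [1]=0xaf  [2]=0x6f  [3]=0x0b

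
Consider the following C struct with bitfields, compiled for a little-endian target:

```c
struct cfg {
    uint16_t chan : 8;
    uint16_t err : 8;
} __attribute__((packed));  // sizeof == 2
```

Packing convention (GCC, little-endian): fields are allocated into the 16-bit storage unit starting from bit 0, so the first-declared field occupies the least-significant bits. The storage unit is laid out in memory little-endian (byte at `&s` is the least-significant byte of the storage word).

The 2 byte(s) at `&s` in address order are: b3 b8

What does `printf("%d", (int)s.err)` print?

[0]=0xb3 [1]=0xb8 (little-endian) → word 0xb8b3
chan [0+:8] = (word>>0) & 0xff = 179
err [8+:8] = (word>>8) & 0xff = 184  ←

184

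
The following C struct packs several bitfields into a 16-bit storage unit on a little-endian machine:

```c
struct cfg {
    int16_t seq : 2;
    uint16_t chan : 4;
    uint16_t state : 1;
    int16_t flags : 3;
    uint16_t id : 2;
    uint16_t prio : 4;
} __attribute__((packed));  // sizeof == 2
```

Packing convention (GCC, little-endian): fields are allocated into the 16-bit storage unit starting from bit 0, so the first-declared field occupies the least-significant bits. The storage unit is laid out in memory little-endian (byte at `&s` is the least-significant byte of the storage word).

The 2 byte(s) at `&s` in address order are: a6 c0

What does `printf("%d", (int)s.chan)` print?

[0]=0xa6 [1]=0xc0 (little-endian) → word 0xc0a6
seq:2 @ bit 0 → (0xc0a6>>0)&0x3 = 0x2
chan:4 @ bit 2 → (0xc0a6>>2)&0xf = 0x9  ←
state:1 @ bit 6 → (0xc0a6>>6)&0x1 = 0x0
flags:3 @ bit 7 → (0xc0a6>>7)&0x7 = 0x1
id:2 @ bit 10 → (0xc0a6>>10)&0x3 = 0x0
prio:4 @ bit 12 → (0xc0a6>>12)&0xf = 0xc

9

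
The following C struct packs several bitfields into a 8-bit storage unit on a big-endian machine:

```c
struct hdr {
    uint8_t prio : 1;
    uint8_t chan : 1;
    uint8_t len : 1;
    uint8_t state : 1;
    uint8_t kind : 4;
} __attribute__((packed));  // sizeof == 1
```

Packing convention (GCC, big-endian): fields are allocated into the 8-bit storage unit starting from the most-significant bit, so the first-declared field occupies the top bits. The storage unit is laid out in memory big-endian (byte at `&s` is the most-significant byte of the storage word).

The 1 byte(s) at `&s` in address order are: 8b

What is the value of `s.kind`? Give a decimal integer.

[0]=0x8b (big-endian) → word 0x8b
prio [7+:1] = (word>>7) & 0x1 = 1
chan [6+:1] = (word>>6) & 0x1 = 0
len [5+:1] = (word>>5) & 0x1 = 0
state [4+:1] = (word>>4) & 0x1 = 0
kind [0+:4] = (word>>0) & 0xf = 11  ←

11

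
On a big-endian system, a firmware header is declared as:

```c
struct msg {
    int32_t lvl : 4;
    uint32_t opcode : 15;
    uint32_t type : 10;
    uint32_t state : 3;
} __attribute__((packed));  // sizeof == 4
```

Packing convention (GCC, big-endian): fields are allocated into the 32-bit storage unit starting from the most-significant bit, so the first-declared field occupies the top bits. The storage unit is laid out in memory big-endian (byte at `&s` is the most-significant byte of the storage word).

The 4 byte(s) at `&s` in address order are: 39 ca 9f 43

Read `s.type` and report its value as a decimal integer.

[0]=0x39 [1]=0xca [2]=0x9f [3]=0x43 (big-endian) → word 0x39ca9f43
lvl:4 @ bit 28 → (0x39ca9f43>>28)&0xf = 0x3
opcode:15 @ bit 13 → (0x39ca9f43>>13)&0x7fff = 0x4e54
type:10 @ bit 3 → (0x39ca9f43>>3)&0x3ff = 0x3e8  ←
state:3 @ bit 0 → (0x39ca9f43>>0)&0x7 = 0x3

1000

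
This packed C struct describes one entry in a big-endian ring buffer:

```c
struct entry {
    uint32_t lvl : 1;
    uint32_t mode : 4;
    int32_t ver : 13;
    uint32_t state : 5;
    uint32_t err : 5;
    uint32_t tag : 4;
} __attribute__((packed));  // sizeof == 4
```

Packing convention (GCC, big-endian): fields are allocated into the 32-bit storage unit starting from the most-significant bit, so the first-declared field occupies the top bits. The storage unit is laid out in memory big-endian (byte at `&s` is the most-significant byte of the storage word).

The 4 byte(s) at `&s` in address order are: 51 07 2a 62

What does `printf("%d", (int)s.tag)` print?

2

[0]=0x51 [1]=0x07 [2]=0x2a [3]=0x62 (big-endian) → word 0x51072a62
lvl [31+:1] = (word>>31) & 0x1 = 0
mode [27+:4] = (word>>27) & 0xf = 10
ver [14+:13] = (word>>14) & 0x1fff = 1052
state [9+:5] = (word>>9) & 0x1f = 21
err [4+:5] = (word>>4) & 0x1f = 6
tag [0+:4] = (word>>0) & 0xf = 2  ←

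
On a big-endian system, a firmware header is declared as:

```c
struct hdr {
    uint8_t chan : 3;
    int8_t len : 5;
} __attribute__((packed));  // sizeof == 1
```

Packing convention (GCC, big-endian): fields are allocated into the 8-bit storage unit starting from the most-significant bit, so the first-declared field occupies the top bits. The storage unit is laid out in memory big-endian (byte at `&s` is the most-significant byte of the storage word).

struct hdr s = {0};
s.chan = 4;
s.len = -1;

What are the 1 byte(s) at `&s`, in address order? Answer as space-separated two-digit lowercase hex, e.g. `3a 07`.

9f

[5+:3] chan=4 & 0x7 = 0x4; word=0x80
[0+:5] len=-1 & 0x1f = 0x1f; word=0x9f
word = 0x9f → big-endian bytes:
  [0]=0x9f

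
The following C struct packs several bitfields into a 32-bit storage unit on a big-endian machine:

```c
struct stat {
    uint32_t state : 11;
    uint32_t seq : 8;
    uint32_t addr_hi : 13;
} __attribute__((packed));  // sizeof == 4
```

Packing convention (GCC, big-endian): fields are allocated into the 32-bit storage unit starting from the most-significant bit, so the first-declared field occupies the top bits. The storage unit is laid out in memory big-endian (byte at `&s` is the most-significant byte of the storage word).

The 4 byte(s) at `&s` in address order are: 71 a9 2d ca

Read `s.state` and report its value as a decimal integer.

[0]=0x71 [1]=0xa9 [2]=0x2d [3]=0xca (big-endian) → word 0x71a92dca
state [21+:11] = (word>>21) & 0x7ff = 909  ←
seq [13+:8] = (word>>13) & 0xff = 73
addr_hi [0+:13] = (word>>0) & 0x1fff = 3530

909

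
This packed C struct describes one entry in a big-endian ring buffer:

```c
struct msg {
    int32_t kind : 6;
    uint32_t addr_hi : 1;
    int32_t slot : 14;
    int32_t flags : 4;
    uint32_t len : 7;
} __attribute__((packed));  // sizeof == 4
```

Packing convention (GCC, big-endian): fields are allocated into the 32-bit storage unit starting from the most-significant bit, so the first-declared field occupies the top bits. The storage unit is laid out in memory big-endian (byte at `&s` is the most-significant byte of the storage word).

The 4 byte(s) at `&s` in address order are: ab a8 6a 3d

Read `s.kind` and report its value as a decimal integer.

[0]=0xab [1]=0xa8 [2]=0x6a [3]=0x3d (big-endian) → word 0xaba86a3d
kind:6 @ bit 26 → (0xaba86a3d>>26)&0x3f = 0x2a  ←
addr_hi:1 @ bit 25 → (0xaba86a3d>>25)&0x1 = 0x1
slot:14 @ bit 11 → (0xaba86a3d>>11)&0x3fff = 0x350d
flags:4 @ bit 7 → (0xaba86a3d>>7)&0xf = 0x4
len:7 @ bit 0 → (0xaba86a3d>>0)&0x7f = 0x3d
kind signed 6b, MSB=1: 42 - 64 = -22

-22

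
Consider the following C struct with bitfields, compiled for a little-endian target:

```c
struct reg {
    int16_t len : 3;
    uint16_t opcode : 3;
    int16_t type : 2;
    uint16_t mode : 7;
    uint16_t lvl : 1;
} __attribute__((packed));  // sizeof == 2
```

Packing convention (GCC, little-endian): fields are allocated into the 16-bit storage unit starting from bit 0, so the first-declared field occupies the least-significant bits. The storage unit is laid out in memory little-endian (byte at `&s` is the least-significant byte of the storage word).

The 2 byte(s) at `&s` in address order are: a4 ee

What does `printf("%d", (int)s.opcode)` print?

[0]=0xa4 [1]=0xee (little-endian) → word 0xeea4
len:3 @ bit 0 → (0xeea4>>0)&0x7 = 0x4
opcode:3 @ bit 3 → (0xeea4>>3)&0x7 = 0x4  ←
type:2 @ bit 6 → (0xeea4>>6)&0x3 = 0x2
mode:7 @ bit 8 → (0xeea4>>8)&0x7f = 0x6e
lvl:1 @ bit 15 → (0xeea4>>15)&0x1 = 0x1

4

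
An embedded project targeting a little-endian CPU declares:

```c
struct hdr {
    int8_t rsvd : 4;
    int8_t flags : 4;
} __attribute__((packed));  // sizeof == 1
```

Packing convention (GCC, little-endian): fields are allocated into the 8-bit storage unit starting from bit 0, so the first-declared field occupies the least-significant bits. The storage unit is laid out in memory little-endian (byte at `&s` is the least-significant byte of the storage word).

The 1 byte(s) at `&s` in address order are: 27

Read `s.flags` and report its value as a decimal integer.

2

[0]=0x27 (little-endian) → word 0x27
rsvd [0+:4] = (word>>0) & 0xf = 7
flags [4+:4] = (word>>4) & 0xf = 2  ←
flags signed 4b, MSB=0: value = 2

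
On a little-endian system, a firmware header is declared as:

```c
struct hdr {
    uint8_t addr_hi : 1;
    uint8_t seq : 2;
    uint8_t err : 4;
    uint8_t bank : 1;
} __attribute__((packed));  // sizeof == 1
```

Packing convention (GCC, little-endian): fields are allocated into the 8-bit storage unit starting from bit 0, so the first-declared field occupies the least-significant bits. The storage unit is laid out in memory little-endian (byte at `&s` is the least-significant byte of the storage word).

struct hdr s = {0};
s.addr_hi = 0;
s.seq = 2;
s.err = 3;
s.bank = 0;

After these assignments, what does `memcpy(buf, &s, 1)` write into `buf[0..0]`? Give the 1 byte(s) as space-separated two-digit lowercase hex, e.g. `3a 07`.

[0+:1] addr_hi=0 & 0x1 = 0x0; word=0x00
[1+:2] seq=2 & 0x3 = 0x2; word=0x04
[3+:4] err=3 & 0xf = 0x3; word=0x1c
[7+:1] bank=0 & 0x1 = 0x0; word=0x1c
word = 0x1c → little-endian bytes:
  [0]=0x1c

1c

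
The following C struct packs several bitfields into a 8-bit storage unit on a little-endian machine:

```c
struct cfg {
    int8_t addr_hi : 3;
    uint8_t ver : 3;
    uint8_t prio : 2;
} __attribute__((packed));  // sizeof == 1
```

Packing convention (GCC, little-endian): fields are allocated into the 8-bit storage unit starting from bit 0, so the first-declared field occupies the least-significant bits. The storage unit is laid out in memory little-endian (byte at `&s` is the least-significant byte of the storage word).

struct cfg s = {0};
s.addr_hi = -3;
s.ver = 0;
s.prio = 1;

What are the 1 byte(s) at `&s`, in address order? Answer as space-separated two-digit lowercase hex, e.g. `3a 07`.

45

addr_hi (3b) val=-3 bits=0x5 at bit 0: 0x05
ver (3b) val=0 bits=0x0 at bit 3: 0x05
prio (2b) val=1 bits=0x1 at bit 6: 0x45
word = 0x45 → little-endian bytes:
  [0]=0x45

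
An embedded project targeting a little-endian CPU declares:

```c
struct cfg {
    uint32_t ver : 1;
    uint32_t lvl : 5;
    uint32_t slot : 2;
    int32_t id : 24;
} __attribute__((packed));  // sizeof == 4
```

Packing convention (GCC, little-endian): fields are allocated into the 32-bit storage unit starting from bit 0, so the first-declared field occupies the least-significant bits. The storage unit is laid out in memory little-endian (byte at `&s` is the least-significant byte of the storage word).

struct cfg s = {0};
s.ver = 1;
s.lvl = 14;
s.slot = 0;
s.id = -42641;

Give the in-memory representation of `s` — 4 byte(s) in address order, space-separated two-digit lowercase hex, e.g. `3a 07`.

1d 6f 59 ff

ver:1 = 1 → 0x1 << 0 → word 0x00000001
lvl:5 = 14 → 0xe << 1 → word 0x0000001d
slot:2 = 0 → 0x0 << 6 → word 0x0000001d
id:24 = -42641 → 0xff596f << 8 → word 0xff596f1d
word = 0xff596f1d → little-endian bytes:
  [0]=0x1d  [1]=0x6f  [2]=0x59  [3]=0xff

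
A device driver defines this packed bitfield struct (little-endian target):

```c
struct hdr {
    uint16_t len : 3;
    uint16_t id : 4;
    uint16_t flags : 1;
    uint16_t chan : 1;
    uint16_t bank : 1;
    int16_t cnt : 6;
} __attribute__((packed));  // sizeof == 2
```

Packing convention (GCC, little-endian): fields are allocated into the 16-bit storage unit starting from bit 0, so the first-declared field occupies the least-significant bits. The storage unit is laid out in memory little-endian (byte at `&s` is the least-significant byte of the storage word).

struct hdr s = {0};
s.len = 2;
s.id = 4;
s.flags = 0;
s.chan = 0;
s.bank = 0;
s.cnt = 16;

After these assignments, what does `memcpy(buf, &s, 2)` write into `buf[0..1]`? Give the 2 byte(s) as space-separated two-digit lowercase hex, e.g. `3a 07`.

22 40

[0+:3] len=2 & 0x7 = 0x2; word=0x0002
[3+:4] id=4 & 0xf = 0x4; word=0x0022
[7+:1] flags=0 & 0x1 = 0x0; word=0x0022
[8+:1] chan=0 & 0x1 = 0x0; word=0x0022
[9+:1] bank=0 & 0x1 = 0x0; word=0x0022
[10+:6] cnt=16 & 0x3f = 0x10; word=0x4022
word = 0x4022 → little-endian bytes:
  [0]=0x22  [1]=0x40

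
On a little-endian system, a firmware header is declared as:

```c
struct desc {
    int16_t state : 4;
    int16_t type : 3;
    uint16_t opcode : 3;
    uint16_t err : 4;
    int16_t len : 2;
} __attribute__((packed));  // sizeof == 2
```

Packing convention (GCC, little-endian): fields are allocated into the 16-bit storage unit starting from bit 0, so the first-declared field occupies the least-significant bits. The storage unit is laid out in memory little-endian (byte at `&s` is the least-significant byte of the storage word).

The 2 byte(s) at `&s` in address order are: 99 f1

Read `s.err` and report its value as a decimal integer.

[0]=0x99 [1]=0xf1 (little-endian) → word 0xf199
state [0+:4] = (word>>0) & 0xf = 9
type [4+:3] = (word>>4) & 0x7 = 1
opcode [7+:3] = (word>>7) & 0x7 = 3
err [10+:4] = (word>>10) & 0xf = 12  ←
len [14+:2] = (word>>14) & 0x3 = 3

12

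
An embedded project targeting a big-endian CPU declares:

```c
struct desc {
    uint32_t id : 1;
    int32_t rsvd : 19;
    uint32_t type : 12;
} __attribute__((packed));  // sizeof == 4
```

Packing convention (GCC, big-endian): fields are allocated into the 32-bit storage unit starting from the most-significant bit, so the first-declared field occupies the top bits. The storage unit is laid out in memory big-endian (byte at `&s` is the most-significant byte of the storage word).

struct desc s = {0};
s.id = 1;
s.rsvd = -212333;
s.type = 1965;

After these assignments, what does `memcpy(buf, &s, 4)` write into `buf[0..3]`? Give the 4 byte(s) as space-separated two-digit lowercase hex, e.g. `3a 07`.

[31+:1] id=1 & 0x1 = 0x1; word=0x80000000
[12+:19] rsvd=-212333 & 0x7ffff = 0x4c293; word=0xcc293000
[0+:12] type=1965 & 0xfff = 0x7ad; word=0xcc2937ad
word = 0xcc2937ad → big-endian bytes:
  [0]=0xcc  [1]=0x29  [2]=0x37  [3]=0xad

cc 29 37 ad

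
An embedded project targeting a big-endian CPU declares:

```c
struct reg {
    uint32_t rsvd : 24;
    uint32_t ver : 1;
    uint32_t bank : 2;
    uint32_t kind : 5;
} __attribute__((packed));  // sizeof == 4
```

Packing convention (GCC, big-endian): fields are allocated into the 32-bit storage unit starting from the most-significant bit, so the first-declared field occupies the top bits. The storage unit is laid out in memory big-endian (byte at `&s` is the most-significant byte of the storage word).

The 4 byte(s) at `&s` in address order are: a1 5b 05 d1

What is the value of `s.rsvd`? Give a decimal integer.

10574597

[0]=0xa1 [1]=0x5b [2]=0x05 [3]=0xd1 (big-endian) → word 0xa15b05d1
rsvd [8+:24] = (word>>8) & 0xffffff = 10574597  ←
ver [7+:1] = (word>>7) & 0x1 = 1
bank [5+:2] = (word>>5) & 0x3 = 2
kind [0+:5] = (word>>0) & 0x1f = 17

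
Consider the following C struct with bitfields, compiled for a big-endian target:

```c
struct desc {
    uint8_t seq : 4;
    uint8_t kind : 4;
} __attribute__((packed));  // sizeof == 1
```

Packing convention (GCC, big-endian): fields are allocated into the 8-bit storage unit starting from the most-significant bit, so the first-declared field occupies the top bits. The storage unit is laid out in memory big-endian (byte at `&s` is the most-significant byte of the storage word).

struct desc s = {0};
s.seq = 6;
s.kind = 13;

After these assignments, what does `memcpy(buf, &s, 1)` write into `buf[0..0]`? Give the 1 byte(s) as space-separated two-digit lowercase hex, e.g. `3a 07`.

seq:4 = 6 → 0x6 << 4 → word 0x60
kind:4 = 13 → 0xd << 0 → word 0x6d
word = 0x6d → big-endian bytes:
  [0]=0x6d

6d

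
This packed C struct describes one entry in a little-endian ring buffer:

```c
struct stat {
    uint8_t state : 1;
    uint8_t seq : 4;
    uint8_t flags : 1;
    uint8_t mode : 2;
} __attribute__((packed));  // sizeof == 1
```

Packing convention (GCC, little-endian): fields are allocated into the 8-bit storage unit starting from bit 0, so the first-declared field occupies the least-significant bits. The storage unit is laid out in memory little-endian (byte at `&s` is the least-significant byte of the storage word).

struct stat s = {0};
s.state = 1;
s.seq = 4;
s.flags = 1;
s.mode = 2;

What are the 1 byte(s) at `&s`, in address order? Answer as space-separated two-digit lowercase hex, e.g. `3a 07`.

a9

state:1 = 1 → 0x1 << 0 → word 0x01
seq:4 = 4 → 0x4 << 1 → word 0x09
flags:1 = 1 → 0x1 << 5 → word 0x29
mode:2 = 2 → 0x2 << 6 → word 0xa9
word = 0xa9 → little-endian bytes:
  [0]=0xa9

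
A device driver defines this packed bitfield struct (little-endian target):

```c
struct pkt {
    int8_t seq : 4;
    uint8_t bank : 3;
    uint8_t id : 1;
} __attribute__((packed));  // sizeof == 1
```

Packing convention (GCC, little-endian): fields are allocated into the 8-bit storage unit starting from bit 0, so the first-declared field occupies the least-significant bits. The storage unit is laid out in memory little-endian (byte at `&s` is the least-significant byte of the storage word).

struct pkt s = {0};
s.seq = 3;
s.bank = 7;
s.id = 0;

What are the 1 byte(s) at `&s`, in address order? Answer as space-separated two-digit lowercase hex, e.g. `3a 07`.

73

seq:4 = 3 → 0x3 << 0 → word 0x03
bank:3 = 7 → 0x7 << 4 → word 0x73
id:1 = 0 → 0x0 << 7 → word 0x73
word = 0x73 → little-endian bytes:
  [0]=0x73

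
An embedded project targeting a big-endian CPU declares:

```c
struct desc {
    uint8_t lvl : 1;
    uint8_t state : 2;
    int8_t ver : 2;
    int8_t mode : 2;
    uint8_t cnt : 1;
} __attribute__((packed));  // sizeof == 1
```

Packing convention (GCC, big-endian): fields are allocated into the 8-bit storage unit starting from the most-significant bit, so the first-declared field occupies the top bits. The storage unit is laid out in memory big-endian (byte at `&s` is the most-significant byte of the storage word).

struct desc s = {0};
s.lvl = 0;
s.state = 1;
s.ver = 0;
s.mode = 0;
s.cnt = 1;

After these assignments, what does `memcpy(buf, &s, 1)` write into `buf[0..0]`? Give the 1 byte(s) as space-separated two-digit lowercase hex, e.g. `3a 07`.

[7+:1] lvl=0 & 0x1 = 0x0; word=0x00
[5+:2] state=1 & 0x3 = 0x1; word=0x20
[3+:2] ver=0 & 0x3 = 0x0; word=0x20
[1+:2] mode=0 & 0x3 = 0x0; word=0x20
[0+:1] cnt=1 & 0x1 = 0x1; word=0x21
word = 0x21 → big-endian bytes:
  [0]=0x21

21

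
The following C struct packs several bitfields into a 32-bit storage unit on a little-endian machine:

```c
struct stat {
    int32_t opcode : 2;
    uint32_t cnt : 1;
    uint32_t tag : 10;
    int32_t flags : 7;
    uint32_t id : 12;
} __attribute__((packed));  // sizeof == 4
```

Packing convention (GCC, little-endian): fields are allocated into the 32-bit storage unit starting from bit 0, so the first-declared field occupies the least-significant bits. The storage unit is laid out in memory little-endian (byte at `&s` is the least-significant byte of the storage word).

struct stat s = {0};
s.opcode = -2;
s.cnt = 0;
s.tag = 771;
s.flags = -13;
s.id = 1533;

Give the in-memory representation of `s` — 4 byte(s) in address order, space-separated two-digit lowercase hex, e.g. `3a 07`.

[0+:2] opcode=-2 & 0x3 = 0x2; word=0x00000002
[2+:1] cnt=0 & 0x1 = 0x0; word=0x00000002
[3+:10] tag=771 & 0x3ff = 0x303; word=0x0000181a
[13+:7] flags=-13 & 0x7f = 0x73; word=0x000e781a
[20+:12] id=1533 & 0xfff = 0x5fd; word=0x5fde781a
word = 0x5fde781a → little-endian bytes:
  [0]=0x1a  [1]=0x78  [2]=0xde  [3]=0x5f

1a 78 de 5f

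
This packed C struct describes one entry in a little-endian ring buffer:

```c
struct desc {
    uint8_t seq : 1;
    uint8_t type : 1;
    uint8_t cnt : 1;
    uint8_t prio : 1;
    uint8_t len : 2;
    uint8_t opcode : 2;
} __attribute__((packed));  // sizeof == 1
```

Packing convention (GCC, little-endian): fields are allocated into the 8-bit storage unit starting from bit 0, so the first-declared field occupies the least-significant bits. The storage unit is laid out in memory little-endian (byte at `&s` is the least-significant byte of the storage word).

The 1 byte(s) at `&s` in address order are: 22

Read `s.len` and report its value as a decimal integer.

[0]=0x22 (little-endian) → word 0x22
seq [0+:1] = (word>>0) & 0x1 = 0
type [1+:1] = (word>>1) & 0x1 = 1
cnt [2+:1] = (word>>2) & 0x1 = 0
prio [3+:1] = (word>>3) & 0x1 = 0
len [4+:2] = (word>>4) & 0x3 = 2  ←
opcode [6+:2] = (word>>6) & 0x3 = 0

2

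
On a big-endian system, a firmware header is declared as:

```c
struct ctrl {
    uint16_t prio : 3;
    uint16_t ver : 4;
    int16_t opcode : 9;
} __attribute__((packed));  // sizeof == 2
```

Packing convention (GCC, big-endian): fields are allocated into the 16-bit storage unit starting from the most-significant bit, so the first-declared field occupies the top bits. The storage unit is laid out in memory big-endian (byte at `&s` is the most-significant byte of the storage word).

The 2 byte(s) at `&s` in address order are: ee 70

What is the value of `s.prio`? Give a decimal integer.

7

[0]=0xee [1]=0x70 (big-endian) → word 0xee70
prio:3 @ bit 13 → (0xee70>>13)&0x7 = 0x7  ←
ver:4 @ bit 9 → (0xee70>>9)&0xf = 0x7
opcode:9 @ bit 0 → (0xee70>>0)&0x1ff = 0x70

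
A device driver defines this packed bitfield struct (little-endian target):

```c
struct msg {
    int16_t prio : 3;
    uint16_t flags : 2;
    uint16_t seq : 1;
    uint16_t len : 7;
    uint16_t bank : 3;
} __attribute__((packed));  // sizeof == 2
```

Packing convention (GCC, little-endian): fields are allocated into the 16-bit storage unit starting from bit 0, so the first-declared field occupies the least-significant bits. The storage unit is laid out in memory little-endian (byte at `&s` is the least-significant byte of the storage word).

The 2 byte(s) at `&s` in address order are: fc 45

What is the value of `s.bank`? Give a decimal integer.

2

[0]=0xfc [1]=0x45 (little-endian) → word 0x45fc
prio [0+:3] = (word>>0) & 0x7 = 4
flags [3+:2] = (word>>3) & 0x3 = 3
seq [5+:1] = (word>>5) & 0x1 = 1
len [6+:7] = (word>>6) & 0x7f = 23
bank [13+:3] = (word>>13) & 0x7 = 2  ←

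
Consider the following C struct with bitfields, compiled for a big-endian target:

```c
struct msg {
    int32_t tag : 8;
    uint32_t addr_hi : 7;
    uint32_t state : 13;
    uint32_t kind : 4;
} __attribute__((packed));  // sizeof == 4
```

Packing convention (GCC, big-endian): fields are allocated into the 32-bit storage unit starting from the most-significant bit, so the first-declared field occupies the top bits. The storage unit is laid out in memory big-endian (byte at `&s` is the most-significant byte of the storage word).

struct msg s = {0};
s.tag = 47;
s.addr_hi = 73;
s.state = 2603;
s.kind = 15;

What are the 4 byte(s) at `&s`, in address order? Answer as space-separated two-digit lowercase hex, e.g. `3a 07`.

tag (8b) val=47 bits=0x2f at bit 24: 0x2f000000
addr_hi (7b) val=73 bits=0x49 at bit 17: 0x2f920000
state (13b) val=2603 bits=0xa2b at bit 4: 0x2f92a2b0
kind (4b) val=15 bits=0xf at bit 0: 0x2f92a2bf
word = 0x2f92a2bf → big-endian bytes:
  [0]=0x2f  [1]=0x92  [2]=0xa2  [3]=0xbf

2f 92 a2 bf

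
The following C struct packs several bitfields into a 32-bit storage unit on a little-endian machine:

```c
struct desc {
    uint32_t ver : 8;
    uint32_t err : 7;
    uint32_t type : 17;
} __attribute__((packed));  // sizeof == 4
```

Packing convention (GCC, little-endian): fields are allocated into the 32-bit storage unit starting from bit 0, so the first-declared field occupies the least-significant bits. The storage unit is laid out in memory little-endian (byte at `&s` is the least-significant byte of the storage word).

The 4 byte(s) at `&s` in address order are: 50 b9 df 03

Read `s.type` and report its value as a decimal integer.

[0]=0x50 [1]=0xb9 [2]=0xdf [3]=0x03 (little-endian) → word 0x03dfb950
ver:8 @ bit 0 → (0x03dfb950>>0)&0xff = 0x50
err:7 @ bit 8 → (0x03dfb950>>8)&0x7f = 0x39
type:17 @ bit 15 → (0x03dfb950>>15)&0x1ffff = 0x7bf  ←

1983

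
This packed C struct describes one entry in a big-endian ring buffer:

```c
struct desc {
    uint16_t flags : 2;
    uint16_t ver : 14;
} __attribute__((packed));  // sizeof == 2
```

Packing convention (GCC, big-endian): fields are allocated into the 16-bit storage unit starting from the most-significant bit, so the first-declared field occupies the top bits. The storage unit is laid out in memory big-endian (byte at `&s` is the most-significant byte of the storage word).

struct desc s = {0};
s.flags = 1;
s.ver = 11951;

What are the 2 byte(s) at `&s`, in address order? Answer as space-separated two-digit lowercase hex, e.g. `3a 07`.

[14+:2] flags=1 & 0x3 = 0x1; word=0x4000
[0+:14] ver=11951 & 0x3fff = 0x2eaf; word=0x6eaf
word = 0x6eaf → big-endian bytes:
  [0]=0x6e  [1]=0xaf

6e af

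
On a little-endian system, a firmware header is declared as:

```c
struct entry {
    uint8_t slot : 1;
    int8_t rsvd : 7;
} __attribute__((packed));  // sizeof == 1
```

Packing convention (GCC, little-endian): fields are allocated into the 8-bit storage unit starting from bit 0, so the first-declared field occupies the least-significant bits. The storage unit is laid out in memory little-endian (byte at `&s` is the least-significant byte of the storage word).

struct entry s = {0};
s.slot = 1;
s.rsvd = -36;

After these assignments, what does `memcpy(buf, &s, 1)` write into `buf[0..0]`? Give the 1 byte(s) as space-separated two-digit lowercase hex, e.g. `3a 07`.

[0+:1] slot=1 & 0x1 = 0x1; word=0x01
[1+:7] rsvd=-36 & 0x7f = 0x5c; word=0xb9
word = 0xb9 → little-endian bytes:
  [0]=0xb9

b9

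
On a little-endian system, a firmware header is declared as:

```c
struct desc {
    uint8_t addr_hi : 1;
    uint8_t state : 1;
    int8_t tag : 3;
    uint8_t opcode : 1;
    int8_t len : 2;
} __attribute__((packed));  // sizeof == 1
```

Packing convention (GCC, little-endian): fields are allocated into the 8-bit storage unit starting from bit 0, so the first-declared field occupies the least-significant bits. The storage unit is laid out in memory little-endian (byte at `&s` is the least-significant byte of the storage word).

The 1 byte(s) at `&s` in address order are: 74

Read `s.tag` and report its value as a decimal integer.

-3

[0]=0x74 (little-endian) → word 0x74
addr_hi:1 @ bit 0 → (0x74>>0)&0x1 = 0x0
state:1 @ bit 1 → (0x74>>1)&0x1 = 0x0
tag:3 @ bit 2 → (0x74>>2)&0x7 = 0x5  ←
opcode:1 @ bit 5 → (0x74>>5)&0x1 = 0x1
len:2 @ bit 6 → (0x74>>6)&0x3 = 0x1
tag signed 3b, MSB=1: 5 - 8 = -3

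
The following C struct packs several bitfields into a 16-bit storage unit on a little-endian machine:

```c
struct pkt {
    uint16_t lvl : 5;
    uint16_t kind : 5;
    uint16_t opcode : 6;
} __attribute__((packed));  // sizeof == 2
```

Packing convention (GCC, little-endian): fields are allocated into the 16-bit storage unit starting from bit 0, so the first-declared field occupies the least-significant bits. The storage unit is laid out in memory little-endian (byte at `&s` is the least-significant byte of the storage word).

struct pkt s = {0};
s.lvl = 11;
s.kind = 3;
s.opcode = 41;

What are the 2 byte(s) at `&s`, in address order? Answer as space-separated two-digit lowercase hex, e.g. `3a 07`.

lvl (5b) val=11 bits=0xb at bit 0: 0x000b
kind (5b) val=3 bits=0x3 at bit 5: 0x006b
opcode (6b) val=41 bits=0x29 at bit 10: 0xa46b
word = 0xa46b → little-endian bytes:
  [0]=0x6b  [1]=0xa4

6b a4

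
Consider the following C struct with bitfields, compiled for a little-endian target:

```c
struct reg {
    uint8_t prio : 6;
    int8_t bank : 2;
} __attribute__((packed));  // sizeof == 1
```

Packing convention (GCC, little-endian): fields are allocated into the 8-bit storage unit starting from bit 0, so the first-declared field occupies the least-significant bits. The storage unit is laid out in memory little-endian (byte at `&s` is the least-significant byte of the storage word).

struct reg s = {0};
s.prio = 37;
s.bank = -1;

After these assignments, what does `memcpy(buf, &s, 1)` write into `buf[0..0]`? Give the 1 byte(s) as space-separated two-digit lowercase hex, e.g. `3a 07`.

prio:6 = 37 → 0x25 << 0 → word 0x25
bank:2 = -1 → 0x3 << 6 → word 0xe5
word = 0xe5 → little-endian bytes:
  [0]=0xe5

e5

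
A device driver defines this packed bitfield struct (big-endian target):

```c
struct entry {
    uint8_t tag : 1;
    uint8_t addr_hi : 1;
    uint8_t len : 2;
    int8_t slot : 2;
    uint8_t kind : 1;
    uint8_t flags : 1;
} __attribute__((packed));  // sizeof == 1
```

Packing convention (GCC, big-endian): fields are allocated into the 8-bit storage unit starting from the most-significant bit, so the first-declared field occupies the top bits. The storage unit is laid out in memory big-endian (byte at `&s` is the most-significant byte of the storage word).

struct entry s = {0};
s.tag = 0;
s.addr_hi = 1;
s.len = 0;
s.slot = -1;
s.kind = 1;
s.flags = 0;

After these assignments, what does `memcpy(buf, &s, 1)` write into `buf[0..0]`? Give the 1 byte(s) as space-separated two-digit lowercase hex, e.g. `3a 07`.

tag:1 = 0 → 0x0 << 7 → word 0x00
addr_hi:1 = 1 → 0x1 << 6 → word 0x40
len:2 = 0 → 0x0 << 4 → word 0x40
slot:2 = -1 → 0x3 << 2 → word 0x4c
kind:1 = 1 → 0x1 << 1 → word 0x4e
flags:1 = 0 → 0x0 << 0 → word 0x4e
word = 0x4e → big-endian bytes:
  [0]=0x4e

4e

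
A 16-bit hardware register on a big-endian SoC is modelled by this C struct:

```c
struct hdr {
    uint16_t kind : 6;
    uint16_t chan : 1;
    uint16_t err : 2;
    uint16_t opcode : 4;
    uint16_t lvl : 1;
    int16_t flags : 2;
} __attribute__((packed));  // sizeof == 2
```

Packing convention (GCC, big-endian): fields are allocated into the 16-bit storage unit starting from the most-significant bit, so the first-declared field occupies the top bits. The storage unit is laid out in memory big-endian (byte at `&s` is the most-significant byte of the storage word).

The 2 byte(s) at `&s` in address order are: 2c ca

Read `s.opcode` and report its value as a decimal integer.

9

[0]=0x2c [1]=0xca (big-endian) → word 0x2cca
kind [10+:6] = (word>>10) & 0x3f = 11
chan [9+:1] = (word>>9) & 0x1 = 0
err [7+:2] = (word>>7) & 0x3 = 1
opcode [3+:4] = (word>>3) & 0xf = 9  ←
lvl [2+:1] = (word>>2) & 0x1 = 0
flags [0+:2] = (word>>0) & 0x3 = 2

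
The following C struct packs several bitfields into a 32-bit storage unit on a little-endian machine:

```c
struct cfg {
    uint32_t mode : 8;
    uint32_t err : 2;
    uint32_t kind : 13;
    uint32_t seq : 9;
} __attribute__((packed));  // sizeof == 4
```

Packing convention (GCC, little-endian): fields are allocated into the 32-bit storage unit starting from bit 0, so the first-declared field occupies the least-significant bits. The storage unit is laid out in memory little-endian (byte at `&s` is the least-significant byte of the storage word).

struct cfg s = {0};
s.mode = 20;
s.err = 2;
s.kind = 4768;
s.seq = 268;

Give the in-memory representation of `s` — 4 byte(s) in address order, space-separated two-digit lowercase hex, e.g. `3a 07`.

mode:8 = 20 → 0x14 << 0 → word 0x00000014
err:2 = 2 → 0x2 << 8 → word 0x00000214
kind:13 = 4768 → 0x12a0 << 10 → word 0x004a8214
seq:9 = 268 → 0x10c << 23 → word 0x864a8214
word = 0x864a8214 → little-endian bytes:
  [0]=0x14  [1]=0x82  [2]=0x4a  [3]=0x86

14 82 4a 86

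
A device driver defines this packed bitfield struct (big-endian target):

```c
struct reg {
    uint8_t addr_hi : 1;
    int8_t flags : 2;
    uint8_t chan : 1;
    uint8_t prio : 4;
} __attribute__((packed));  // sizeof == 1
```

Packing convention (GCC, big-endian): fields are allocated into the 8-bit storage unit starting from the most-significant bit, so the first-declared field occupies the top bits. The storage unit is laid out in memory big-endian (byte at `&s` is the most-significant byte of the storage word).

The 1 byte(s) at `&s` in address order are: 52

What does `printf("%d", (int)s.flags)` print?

[0]=0x52 (big-endian) → word 0x52
addr_hi [7+:1] = (word>>7) & 0x1 = 0
flags [5+:2] = (word>>5) & 0x3 = 2  ←
chan [4+:1] = (word>>4) & 0x1 = 1
prio [0+:4] = (word>>0) & 0xf = 2
flags signed 2b, MSB=1: 2 - 4 = -2

-2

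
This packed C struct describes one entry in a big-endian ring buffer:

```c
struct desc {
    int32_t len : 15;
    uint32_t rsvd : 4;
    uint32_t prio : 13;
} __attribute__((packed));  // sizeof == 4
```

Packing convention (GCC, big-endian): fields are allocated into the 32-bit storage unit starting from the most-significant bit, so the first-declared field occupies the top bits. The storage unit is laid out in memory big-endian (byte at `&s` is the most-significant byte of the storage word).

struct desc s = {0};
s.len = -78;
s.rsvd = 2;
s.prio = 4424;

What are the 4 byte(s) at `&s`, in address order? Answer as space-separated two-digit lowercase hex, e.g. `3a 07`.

[17+:15] len=-78 & 0x7fff = 0x7fb2; word=0xff640000
[13+:4] rsvd=2 & 0xf = 0x2; word=0xff644000
[0+:13] prio=4424 & 0x1fff = 0x1148; word=0xff645148
word = 0xff645148 → big-endian bytes:
  [0]=0xff  [1]=0x64  [2]=0x51  [3]=0x48

ff 64 51 48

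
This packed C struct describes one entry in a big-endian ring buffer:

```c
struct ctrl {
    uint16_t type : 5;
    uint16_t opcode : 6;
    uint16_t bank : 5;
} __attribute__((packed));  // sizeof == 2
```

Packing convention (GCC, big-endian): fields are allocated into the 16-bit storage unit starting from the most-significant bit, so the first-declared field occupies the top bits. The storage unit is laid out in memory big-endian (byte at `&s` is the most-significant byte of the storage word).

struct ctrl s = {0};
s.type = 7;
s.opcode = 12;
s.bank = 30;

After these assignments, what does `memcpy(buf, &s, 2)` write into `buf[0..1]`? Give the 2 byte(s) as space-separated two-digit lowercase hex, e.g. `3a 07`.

39 9e

[11+:5] type=7 & 0x1f = 0x7; word=0x3800
[5+:6] opcode=12 & 0x3f = 0xc; word=0x3980
[0+:5] bank=30 & 0x1f = 0x1e; word=0x399e
word = 0x399e → big-endian bytes:
  [0]=0x39  [1]=0x9e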